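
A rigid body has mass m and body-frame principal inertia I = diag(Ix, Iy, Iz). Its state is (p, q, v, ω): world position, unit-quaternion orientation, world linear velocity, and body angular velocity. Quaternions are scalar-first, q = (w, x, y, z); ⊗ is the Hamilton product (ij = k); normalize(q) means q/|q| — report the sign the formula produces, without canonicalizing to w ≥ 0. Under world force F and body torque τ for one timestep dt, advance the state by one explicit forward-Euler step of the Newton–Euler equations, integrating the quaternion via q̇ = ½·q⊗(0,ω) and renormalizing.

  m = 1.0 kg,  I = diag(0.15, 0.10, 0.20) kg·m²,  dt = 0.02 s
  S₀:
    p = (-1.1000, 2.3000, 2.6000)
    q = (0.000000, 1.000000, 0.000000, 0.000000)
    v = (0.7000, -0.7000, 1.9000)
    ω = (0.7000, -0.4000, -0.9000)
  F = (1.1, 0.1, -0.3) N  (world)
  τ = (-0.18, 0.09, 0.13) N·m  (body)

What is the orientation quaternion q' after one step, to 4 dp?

q⊗(0,ω) = (-0.7000000, 0.0000000, 0.9000000, -0.4000000)
q' = normalize(q + ½dt·q⊗(0,ω)) = (-0.0070, 0.9999, 0.0090, -0.0040)

q' = (-0.0070, 0.9999, 0.0090, -0.0040)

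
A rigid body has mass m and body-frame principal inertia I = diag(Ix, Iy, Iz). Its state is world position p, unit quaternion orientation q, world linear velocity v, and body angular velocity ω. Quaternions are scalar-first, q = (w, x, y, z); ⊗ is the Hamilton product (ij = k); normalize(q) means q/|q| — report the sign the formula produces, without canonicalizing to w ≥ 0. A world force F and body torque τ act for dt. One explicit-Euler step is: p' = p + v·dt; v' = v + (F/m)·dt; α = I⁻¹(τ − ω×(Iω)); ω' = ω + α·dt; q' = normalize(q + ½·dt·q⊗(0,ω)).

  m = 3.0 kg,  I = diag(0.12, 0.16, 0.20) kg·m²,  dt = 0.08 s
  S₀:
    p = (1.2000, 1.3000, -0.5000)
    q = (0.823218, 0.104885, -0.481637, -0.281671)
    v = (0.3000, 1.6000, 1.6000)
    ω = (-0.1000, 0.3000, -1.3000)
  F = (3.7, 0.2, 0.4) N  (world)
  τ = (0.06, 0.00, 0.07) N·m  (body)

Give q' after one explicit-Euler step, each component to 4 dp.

q' = (0.8136, 0.1298, -0.4645, -0.3247)

Hamilton product q⊗(0,ω) = (-0.2111927, 0.6283076, 0.4114830, -1.0868816)
q' = normalize(q + ½dt·q⊗(0,ω)) = (0.8136, 0.1298, -0.4645, -0.3247)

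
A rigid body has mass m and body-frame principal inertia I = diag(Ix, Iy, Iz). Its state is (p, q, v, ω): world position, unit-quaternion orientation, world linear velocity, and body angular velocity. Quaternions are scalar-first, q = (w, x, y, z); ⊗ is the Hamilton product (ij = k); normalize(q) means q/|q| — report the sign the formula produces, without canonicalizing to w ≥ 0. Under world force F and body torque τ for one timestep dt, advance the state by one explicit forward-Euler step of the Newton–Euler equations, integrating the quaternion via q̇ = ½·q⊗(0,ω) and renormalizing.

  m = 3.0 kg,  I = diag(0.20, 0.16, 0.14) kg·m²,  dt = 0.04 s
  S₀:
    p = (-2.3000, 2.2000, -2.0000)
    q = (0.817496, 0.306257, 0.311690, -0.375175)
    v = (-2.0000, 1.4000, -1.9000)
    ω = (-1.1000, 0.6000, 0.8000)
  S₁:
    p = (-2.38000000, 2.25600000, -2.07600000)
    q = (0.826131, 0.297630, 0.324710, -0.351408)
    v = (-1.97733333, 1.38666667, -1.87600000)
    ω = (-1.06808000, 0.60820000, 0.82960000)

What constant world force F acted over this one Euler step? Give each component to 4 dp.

F = (1.7000, -1.0000, 1.8000)

v₁ − v₀ = (0.02266667, -0.01333333, 0.02400000)
m·(v₁−v₀)/dt = (1.7000, -1.0000, 1.8000)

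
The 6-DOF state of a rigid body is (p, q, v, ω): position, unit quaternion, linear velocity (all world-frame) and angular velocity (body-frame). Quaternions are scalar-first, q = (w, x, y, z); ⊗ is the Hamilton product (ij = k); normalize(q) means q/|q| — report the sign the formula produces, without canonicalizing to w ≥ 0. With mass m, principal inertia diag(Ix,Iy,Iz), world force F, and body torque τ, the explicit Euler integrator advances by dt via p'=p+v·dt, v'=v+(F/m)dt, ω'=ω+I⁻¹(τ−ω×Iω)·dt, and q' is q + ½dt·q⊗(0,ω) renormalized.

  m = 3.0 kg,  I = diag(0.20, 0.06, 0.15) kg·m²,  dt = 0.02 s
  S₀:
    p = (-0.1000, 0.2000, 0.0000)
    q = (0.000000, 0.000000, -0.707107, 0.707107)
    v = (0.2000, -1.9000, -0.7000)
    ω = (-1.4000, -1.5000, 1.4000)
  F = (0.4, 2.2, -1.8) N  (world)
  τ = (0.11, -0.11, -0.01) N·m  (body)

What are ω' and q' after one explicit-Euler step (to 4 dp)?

ω' = (-1.3701, -1.5040, 1.4379)
q' = (-0.0205, 0.0007, -0.7168, 0.6970)

gyro term ω×Iω = (-0.1890, -0.0980, -0.2940)
(τ − ω×Iω)/I = (1.4950, -0.2000, 1.8933)
ω + α·dt = (-1.3701, -1.5040, 1.4379)
2q̇ = q⊗(0,ω) = (-2.0506103, 0.0707107, -0.9899498, -0.9899498)
q + ½dt·q⊗(0,ω), renormalized = (-0.0205, 0.0007, -0.7168, 0.6970)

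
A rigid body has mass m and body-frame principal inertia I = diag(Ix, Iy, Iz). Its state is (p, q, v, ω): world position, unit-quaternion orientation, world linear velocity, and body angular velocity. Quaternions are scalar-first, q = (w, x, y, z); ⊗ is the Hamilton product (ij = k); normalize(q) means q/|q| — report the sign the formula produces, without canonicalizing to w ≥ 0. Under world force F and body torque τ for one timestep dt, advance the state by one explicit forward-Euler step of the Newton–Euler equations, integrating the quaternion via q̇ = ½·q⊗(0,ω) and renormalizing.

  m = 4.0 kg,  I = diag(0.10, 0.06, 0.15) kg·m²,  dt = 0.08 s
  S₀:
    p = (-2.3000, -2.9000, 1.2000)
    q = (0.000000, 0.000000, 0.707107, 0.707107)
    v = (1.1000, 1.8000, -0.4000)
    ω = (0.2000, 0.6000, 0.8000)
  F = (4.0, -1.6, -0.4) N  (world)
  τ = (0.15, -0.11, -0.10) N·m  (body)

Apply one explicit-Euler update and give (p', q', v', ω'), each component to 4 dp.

p' = (-2.2120, -2.7560, 1.1680)
q' = (-0.0396, 0.0057, 0.7122, 0.7009)
v' = (1.1800, 1.7680, -0.4080)
ω' = (0.2854, 0.4640, 0.7492)

ω×(Iω) gyroscopic = (0.0432, -0.0080, -0.0048)
angular accel α = (1.0680, -1.7000, -0.6347)
new body rate ω' = (0.2854, 0.4640, 0.7492)
q⊗(0,ω) = (-0.9899498, 0.1414214, 0.1414214, -0.1414214)
q' = normalize(q + ½dt·q⊗(0,ω)) = (-0.0396, 0.0057, 0.7122, 0.7009)
p + v·dt = (-2.2120, -2.7560, 1.1680)
new velocity v' = (1.1800, 1.7680, -0.4080)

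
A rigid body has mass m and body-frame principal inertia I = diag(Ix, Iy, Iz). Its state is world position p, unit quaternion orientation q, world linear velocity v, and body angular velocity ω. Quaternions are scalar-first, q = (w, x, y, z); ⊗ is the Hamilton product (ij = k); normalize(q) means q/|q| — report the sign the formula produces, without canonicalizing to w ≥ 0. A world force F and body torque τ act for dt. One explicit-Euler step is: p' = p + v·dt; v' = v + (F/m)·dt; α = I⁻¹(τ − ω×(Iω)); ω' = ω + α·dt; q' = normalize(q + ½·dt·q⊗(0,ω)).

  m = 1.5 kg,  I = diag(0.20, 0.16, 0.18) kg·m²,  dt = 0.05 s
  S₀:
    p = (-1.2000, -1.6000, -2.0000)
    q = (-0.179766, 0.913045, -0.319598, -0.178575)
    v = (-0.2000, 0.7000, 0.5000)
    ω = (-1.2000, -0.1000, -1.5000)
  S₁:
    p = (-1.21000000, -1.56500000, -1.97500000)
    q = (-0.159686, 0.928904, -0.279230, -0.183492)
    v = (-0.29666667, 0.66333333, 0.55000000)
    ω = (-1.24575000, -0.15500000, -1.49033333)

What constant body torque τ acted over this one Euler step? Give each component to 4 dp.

τ = (-0.1800, -0.1400, 0.0300)

ω₁ − ω₀ = (-0.04575000, -0.05500000, 0.00966667)
τ = I·(Δω/dt) + ω₀×(Iω₀) = (-0.1800, -0.1400, 0.0300)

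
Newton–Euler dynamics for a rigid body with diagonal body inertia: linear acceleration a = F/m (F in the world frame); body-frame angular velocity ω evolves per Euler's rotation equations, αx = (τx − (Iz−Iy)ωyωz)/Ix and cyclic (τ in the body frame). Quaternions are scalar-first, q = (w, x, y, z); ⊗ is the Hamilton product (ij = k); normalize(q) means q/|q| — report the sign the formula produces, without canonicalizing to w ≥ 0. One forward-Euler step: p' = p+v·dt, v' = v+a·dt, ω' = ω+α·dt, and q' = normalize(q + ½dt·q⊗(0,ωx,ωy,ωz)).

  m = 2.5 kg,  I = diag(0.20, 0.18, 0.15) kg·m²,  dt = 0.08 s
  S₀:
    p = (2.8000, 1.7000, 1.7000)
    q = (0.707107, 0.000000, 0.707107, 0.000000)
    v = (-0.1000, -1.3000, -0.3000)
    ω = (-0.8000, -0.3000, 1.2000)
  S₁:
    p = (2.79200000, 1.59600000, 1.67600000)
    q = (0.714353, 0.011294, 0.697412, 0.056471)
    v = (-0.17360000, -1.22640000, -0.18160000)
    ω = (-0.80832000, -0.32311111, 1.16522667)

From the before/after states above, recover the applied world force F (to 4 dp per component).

F = (-2.3000, 2.3000, 3.7000)

v₁ − v₀ = (-0.07360000, 0.07360000, 0.11840000)
m·(v₁−v₀)/dt = (-2.3000, 2.3000, 3.7000)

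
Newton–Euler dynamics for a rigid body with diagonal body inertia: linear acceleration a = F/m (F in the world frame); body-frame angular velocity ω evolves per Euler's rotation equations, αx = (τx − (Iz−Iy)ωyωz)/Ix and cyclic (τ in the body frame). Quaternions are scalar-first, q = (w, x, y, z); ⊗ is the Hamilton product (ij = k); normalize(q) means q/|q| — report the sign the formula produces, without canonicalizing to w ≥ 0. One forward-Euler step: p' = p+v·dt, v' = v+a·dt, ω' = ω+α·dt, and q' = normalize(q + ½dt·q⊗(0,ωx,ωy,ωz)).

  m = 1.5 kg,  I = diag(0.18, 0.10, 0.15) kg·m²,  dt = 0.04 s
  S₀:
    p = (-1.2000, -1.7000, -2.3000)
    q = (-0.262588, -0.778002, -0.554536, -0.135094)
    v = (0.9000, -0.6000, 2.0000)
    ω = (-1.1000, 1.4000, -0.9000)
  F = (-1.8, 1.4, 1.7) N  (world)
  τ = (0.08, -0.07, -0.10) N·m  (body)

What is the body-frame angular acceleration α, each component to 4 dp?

precession coupling ω×(Iω) = (-0.0630, 0.0297, 0.1232)
α = I⁻¹(τ − ω×Iω) = (0.7944, -0.9970, -1.4880)

α = (0.7944, -0.9970, -1.4880)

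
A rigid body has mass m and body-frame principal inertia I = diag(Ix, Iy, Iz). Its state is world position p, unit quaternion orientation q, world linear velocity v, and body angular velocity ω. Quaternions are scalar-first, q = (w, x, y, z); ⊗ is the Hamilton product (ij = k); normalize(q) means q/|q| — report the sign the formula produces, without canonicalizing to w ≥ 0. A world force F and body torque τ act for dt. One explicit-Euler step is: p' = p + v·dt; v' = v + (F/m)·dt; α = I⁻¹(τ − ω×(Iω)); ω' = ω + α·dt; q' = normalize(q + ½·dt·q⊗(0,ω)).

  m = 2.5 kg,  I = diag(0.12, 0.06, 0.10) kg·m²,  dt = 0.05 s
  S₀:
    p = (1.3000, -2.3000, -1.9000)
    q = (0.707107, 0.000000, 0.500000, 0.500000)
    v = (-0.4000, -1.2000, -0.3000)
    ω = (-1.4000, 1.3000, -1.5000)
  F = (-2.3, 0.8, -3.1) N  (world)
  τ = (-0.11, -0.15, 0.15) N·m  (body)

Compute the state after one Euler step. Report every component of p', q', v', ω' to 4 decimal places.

p' = (1.2800, -2.3600, -1.9150)
q' = (0.7083, -0.0596, 0.5046, 0.4901)
v' = (-0.4460, -1.1840, -0.3620)
ω' = (-1.4133, 1.1400, -1.4796)

ω×(Iω) gyroscopic = (-0.0780, 0.0420, 0.1092)
angular accel α = (-0.2667, -3.2000, 0.4080)
new body rate ω' = (-1.4133, 1.1400, -1.4796)
Hamilton product q⊗(0,ω) = (0.1000000, -2.3899498, 0.2192391, -0.3606605)
q' = normalize(q + ½dt·q⊗(0,ω)) = (0.7083, -0.0596, 0.5046, 0.4901)
a = F/m = (-0.9200, 0.3200, -1.2400)
p + v·dt = (1.2800, -2.3600, -1.9150)
v + (F/m)dt = (-0.4460, -1.1840, -0.3620)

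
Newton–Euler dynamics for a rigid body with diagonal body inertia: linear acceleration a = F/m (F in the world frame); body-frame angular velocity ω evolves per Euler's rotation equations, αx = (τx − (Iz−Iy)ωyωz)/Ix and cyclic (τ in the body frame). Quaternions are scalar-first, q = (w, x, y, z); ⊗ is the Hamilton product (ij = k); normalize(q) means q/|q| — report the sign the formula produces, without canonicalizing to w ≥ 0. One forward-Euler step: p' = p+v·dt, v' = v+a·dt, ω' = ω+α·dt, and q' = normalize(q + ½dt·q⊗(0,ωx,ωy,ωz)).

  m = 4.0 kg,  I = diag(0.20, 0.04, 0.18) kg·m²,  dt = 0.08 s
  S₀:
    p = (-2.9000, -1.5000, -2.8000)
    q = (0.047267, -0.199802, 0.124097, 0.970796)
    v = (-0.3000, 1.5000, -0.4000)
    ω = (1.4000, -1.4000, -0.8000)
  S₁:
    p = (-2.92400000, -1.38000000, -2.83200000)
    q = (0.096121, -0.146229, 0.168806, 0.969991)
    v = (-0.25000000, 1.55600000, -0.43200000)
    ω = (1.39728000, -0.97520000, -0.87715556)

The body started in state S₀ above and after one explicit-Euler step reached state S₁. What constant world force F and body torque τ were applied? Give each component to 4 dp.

ω₁ − ω₀ = (-0.00272000, 0.42480000, -0.07715556)
I·α + gyro = (0.1500, 0.1900, 0.1400)
v₁ − v₀ = (0.05000000, 0.05600000, -0.03200000)
m·(v₁−v₀)/dt = (2.5000, 2.8000, -1.6000)

F = (2.5000, 2.8000, -1.6000)
τ = (0.1500, 0.1900, 0.1400)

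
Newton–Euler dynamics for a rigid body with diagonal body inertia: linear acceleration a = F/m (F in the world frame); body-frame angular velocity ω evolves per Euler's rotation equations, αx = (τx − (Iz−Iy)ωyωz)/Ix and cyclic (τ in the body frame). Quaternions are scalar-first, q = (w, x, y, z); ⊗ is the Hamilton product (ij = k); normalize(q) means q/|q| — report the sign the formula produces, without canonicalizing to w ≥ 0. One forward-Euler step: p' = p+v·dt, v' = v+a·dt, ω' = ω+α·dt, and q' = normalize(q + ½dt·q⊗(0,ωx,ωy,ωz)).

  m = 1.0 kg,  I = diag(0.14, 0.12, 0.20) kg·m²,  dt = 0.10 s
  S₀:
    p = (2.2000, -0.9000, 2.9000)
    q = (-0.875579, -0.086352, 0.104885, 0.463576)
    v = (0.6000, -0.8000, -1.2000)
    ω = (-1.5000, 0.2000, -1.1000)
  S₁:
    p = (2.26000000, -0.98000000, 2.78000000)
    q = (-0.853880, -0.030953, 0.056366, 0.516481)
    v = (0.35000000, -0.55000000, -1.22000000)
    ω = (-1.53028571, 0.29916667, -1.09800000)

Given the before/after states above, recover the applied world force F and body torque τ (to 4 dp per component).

Δv = v₁−v₀ = (-0.25000000, 0.25000000, -0.02000000)
F = m·Δv/dt = (-2.5000, 2.5000, -0.2000)
Δω = ω₁−ω₀ = (-0.03028571, 0.09916667, 0.00200000)
precession coupling = (-0.0176, -0.0990, 0.0060)
I·α + gyro = (-0.0600, 0.0200, 0.0100)

F = (-2.5000, 2.5000, -0.2000)
τ = (-0.0600, 0.0200, 0.0100)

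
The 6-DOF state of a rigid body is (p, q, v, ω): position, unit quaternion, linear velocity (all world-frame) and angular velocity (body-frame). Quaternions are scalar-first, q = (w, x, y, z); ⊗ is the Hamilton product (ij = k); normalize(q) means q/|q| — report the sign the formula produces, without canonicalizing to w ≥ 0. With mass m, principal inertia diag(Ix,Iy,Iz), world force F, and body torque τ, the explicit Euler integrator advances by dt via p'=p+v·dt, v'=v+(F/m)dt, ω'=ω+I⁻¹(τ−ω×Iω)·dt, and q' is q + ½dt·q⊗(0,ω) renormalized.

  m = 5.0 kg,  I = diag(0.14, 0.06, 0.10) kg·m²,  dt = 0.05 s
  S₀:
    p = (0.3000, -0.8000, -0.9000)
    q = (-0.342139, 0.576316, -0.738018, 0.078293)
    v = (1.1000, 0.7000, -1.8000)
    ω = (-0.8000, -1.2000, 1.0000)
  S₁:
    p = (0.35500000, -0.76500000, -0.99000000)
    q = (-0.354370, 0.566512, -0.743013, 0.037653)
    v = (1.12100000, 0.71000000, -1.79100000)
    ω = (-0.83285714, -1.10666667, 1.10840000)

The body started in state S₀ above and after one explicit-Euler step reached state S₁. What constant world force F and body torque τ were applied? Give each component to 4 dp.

F = (2.1000, 1.0000, 0.9000)
τ = (-0.1400, 0.0800, 0.1400)

ω₁ − ω₀ = (-0.03285714, 0.09333333, 0.10840000)
τ = I·(Δω/dt) + ω₀×(Iω₀) = (-0.1400, 0.0800, 0.1400)
Δv = v₁−v₀ = (0.02100000, 0.01000000, 0.00900000)
F = m·Δv/dt = (2.1000, 1.0000, 0.9000)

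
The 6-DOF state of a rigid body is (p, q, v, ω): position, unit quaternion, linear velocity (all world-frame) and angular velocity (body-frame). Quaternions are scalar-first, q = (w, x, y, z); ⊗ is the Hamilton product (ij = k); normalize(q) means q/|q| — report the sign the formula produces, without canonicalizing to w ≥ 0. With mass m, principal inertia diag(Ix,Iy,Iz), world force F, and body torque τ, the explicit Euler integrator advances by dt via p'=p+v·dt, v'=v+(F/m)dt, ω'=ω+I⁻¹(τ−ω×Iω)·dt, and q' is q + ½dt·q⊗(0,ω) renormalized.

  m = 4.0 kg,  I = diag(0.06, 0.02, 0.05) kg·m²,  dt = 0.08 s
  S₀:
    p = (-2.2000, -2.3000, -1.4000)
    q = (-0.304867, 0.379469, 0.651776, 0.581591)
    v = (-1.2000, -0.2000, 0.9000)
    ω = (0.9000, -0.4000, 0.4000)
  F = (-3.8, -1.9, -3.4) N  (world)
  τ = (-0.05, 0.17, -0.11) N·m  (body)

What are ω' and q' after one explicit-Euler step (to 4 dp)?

ω' = (0.8397, 0.2656, 0.2010)
q' = (-0.3171, 0.3879, 0.6709, 0.5467)

gyro term ω×Iω = (-0.0048, 0.0036, 0.0144)
α = I⁻¹(τ − ω×Iω) = (-0.7533, 8.3200, -2.4880)
new body rate ω' = (0.8397, 0.2656, 0.2010)
q⊗(0,ω) = (-0.3134481, 0.2189665, 0.4935911, -0.8603328)
q + ½dt·q⊗(0,ω), renormalized = (-0.3171, 0.3879, 0.6709, 0.5467)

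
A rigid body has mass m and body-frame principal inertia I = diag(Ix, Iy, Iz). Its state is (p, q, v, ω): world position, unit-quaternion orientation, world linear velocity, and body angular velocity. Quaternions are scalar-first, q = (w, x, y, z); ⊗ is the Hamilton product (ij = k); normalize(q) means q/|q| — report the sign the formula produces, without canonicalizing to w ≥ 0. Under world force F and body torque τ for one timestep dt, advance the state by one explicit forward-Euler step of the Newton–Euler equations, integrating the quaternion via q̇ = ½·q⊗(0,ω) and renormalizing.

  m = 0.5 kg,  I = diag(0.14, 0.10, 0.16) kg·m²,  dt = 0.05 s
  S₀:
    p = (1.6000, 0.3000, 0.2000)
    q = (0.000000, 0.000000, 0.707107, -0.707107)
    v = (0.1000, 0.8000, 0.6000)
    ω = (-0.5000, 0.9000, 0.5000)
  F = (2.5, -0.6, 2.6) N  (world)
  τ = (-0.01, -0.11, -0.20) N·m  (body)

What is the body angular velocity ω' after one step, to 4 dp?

ω' = (-0.5132, 0.8425, 0.4319)

ω×(Iω) gyroscopic = (0.0270, 0.0050, 0.0180)
angular accel α = (-0.2643, -1.1500, -1.3625)
new body rate ω' = (-0.5132, 0.8425, 0.4319)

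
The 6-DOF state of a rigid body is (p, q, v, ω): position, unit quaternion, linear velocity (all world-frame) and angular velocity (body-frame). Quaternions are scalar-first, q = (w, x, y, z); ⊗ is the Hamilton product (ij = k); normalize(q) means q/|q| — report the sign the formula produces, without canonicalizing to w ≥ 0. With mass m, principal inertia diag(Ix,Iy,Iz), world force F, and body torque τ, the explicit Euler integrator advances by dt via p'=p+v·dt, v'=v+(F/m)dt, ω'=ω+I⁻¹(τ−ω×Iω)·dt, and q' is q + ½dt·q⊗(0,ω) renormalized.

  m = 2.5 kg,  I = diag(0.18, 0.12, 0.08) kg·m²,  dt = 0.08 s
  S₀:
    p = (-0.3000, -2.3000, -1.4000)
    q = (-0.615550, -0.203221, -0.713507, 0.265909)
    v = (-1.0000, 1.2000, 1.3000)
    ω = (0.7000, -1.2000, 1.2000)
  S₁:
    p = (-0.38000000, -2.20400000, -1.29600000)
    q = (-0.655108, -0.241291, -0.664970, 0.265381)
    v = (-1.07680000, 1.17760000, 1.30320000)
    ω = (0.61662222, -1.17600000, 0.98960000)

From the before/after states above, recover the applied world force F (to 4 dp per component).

F = (-2.4000, -0.7000, 0.1000)

v₁ − v₀ = (-0.07680000, -0.02240000, 0.00320000)
m·(v₁−v₀)/dt = (-2.4000, -0.7000, 0.1000)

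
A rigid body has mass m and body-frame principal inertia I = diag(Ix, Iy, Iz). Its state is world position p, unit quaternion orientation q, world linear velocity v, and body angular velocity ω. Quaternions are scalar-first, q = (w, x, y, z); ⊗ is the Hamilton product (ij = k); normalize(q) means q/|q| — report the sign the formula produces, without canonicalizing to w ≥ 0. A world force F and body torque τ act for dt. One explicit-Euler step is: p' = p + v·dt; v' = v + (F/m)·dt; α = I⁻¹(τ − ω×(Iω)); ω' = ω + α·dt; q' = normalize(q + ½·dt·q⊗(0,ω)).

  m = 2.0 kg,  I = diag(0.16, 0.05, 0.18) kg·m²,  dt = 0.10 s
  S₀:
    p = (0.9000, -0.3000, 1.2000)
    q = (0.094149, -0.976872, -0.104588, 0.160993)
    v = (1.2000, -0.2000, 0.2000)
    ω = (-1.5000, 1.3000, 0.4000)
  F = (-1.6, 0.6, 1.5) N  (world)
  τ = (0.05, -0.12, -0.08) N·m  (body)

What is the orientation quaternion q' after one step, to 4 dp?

q' = (0.0243, -0.9914, -0.0905, 0.0911)

q⊗(0,ω) = (-1.3937408, -0.3923496, 0.2716530, -1.3891560)
updated quaternion q' = (0.0243, -0.9914, -0.0905, 0.0911)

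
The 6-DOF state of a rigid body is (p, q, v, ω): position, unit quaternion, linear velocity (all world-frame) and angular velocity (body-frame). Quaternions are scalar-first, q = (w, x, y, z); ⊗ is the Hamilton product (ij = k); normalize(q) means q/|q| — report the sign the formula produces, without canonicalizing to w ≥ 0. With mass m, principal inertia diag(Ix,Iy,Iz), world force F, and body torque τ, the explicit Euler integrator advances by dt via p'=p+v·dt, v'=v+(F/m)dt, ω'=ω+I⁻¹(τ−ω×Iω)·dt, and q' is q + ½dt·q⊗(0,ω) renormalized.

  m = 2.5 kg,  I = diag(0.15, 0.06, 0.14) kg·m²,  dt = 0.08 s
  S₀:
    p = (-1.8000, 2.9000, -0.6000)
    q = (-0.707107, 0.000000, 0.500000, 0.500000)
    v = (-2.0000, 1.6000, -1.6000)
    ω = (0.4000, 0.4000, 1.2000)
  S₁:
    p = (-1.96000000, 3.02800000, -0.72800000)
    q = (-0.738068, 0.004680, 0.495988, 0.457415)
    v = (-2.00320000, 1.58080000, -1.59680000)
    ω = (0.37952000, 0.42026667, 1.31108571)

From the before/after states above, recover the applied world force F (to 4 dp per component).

F = (-0.1000, -0.6000, 0.1000)

v₁ − v₀ = (-0.00320000, -0.01920000, 0.00320000)
F = m·Δv/dt = (-0.1000, -0.6000, 0.1000)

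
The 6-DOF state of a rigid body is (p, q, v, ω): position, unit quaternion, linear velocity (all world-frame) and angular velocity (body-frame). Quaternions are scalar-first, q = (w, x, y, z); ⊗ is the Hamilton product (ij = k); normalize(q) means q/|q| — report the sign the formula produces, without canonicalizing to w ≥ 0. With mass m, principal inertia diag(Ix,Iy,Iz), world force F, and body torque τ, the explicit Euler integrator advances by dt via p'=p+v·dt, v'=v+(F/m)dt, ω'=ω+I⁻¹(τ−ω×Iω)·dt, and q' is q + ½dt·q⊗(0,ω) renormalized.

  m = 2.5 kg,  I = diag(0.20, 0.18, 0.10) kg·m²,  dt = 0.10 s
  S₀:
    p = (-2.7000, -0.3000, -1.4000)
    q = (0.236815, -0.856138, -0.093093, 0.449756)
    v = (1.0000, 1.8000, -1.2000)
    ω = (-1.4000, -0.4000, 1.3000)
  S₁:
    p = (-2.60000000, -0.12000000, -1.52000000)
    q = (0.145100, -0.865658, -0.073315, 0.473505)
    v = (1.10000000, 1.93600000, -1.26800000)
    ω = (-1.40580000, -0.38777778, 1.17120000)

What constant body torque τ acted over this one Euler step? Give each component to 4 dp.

τ = (0.0300, -0.1600, -0.1400)

rate change Δω = (-0.00580000, 0.01222222, -0.12880000)
τ = I·(Δω/dt) + ω₀×(Iω₀) = (0.0300, -0.1600, -0.1400)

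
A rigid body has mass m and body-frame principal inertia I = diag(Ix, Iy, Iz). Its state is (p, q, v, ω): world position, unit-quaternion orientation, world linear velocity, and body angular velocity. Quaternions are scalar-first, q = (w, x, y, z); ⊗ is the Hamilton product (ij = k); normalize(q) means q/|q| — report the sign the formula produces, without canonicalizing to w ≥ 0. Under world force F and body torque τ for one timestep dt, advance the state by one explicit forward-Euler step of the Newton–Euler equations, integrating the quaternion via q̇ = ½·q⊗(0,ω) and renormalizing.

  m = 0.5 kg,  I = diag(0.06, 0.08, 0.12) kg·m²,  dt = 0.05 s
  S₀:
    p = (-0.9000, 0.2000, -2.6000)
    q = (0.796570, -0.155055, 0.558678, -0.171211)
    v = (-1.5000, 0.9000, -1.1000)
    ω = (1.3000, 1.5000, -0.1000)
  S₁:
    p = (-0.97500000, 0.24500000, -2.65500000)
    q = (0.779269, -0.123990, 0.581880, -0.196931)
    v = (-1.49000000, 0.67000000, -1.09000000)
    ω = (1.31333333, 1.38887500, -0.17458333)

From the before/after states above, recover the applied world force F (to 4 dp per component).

F = (0.1000, -2.3000, 0.1000)

Δv = v₁−v₀ = (0.01000000, -0.23000000, 0.01000000)
m·(v₁−v₀)/dt = (0.1000, -2.3000, 0.1000)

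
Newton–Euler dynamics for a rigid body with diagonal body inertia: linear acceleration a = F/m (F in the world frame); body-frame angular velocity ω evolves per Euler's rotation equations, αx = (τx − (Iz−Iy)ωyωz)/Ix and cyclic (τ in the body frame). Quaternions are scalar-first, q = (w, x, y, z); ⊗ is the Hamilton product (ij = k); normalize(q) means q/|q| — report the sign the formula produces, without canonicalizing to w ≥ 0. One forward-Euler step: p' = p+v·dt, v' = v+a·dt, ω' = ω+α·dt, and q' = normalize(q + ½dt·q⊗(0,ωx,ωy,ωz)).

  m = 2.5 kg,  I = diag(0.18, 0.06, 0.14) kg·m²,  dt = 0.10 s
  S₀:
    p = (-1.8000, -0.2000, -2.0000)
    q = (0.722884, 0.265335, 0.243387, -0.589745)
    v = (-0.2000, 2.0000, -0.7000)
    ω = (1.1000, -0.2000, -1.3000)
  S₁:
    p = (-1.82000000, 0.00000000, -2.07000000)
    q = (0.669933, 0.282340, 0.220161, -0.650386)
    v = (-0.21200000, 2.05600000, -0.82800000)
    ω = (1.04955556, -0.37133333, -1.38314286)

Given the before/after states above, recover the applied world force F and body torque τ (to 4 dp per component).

F = (-0.3000, 1.4000, -3.2000)
τ = (-0.0700, -0.1600, -0.0900)

ω₁ − ω₀ = (-0.05044444, -0.17133333, -0.08314286)
precession coupling = (0.0208, -0.0572, 0.0264)
I·α + gyro = (-0.0700, -0.1600, -0.0900)
v₁ − v₀ = (-0.01200000, 0.05600000, -0.12800000)
F = m·Δv/dt = (-0.3000, 1.4000, -3.2000)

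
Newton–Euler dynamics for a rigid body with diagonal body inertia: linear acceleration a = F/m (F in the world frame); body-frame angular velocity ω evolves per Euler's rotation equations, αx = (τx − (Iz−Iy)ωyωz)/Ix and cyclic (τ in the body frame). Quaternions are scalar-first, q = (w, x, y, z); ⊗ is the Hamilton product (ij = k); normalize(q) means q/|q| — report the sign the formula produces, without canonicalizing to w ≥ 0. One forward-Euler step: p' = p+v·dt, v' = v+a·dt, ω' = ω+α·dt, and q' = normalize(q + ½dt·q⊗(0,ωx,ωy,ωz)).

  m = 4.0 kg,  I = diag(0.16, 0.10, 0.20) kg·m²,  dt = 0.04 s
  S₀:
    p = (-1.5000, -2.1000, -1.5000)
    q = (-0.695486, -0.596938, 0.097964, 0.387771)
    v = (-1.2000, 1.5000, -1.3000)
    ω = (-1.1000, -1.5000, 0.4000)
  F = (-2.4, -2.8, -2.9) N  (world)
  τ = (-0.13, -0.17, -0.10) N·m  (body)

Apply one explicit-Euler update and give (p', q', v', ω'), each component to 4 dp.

p' = (-1.5480, -2.0400, -1.5520)
q' = (-0.7083, -0.5688, 0.1150, 0.4020)
v' = (-1.2240, 1.4720, -1.3290)
ω' = (-1.1175, -1.5750, 0.3998)

ω×(Iω) gyroscopic = (-0.0600, 0.0176, -0.0990)
α = I⁻¹(τ − ω×Iω) = (-0.4375, -1.8760, -0.0050)
new body rate ω' = (-1.1175, -1.5750, 0.3998)
2q̇ = q⊗(0,ω) = (-0.6647942, 1.3858767, 0.8554561, 0.7249730)
updated quaternion q' = (-0.7083, -0.5688, 0.1150, 0.4020)
a = F/m = (-0.6000, -0.7000, -0.7250)
p + v·dt = (-1.5480, -2.0400, -1.5520)
v' = v + a·dt = (-1.2240, 1.4720, -1.3290)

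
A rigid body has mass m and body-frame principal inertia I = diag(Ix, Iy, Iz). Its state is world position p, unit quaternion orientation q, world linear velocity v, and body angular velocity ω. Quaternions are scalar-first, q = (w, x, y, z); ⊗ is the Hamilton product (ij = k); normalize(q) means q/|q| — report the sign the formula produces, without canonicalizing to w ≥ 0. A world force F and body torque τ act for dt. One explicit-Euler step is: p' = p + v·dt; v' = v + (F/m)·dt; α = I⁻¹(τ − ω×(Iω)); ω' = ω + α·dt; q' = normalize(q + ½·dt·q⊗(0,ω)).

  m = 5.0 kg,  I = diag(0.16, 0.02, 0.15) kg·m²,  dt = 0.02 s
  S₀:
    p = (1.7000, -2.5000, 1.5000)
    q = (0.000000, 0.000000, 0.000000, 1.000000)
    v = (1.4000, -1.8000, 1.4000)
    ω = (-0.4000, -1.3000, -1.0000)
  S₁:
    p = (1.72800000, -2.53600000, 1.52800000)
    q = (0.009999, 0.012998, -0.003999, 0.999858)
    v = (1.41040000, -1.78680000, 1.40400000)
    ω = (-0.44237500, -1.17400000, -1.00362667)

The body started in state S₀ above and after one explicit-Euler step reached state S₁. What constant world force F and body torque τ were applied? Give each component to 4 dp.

F = (2.6000, 3.3000, 1.0000)
τ = (-0.1700, 0.1300, -0.1000)

ω₁ − ω₀ = (-0.04237500, 0.12600000, -0.00362667)
I·α + gyro = (-0.1700, 0.1300, -0.1000)
v₁ − v₀ = (0.01040000, 0.01320000, 0.00400000)
applied force F = (2.6000, 3.3000, 1.0000)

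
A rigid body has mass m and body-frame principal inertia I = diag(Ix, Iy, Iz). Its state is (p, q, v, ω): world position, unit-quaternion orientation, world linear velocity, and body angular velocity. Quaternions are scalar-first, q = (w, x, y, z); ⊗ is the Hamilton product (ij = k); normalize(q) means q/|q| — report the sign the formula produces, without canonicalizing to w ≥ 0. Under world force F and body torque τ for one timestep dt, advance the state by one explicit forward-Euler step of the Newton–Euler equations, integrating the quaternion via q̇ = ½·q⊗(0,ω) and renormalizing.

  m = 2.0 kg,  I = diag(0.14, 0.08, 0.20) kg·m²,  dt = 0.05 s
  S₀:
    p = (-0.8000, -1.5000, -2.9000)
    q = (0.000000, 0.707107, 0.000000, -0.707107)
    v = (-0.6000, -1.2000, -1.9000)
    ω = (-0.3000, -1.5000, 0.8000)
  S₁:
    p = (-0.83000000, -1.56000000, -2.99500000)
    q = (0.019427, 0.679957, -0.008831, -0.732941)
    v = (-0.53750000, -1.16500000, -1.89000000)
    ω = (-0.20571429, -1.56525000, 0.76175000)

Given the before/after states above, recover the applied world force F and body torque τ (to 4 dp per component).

rate change Δω = (0.09428571, -0.06525000, -0.03825000)
applied torque τ = (0.1200, -0.0900, -0.1800)
Δv = v₁−v₀ = (0.06250000, 0.03500000, 0.01000000)
F = m·Δv/dt = (2.5000, 1.4000, 0.4000)

F = (2.5000, 1.4000, 0.4000)
τ = (0.1200, -0.0900, -0.1800)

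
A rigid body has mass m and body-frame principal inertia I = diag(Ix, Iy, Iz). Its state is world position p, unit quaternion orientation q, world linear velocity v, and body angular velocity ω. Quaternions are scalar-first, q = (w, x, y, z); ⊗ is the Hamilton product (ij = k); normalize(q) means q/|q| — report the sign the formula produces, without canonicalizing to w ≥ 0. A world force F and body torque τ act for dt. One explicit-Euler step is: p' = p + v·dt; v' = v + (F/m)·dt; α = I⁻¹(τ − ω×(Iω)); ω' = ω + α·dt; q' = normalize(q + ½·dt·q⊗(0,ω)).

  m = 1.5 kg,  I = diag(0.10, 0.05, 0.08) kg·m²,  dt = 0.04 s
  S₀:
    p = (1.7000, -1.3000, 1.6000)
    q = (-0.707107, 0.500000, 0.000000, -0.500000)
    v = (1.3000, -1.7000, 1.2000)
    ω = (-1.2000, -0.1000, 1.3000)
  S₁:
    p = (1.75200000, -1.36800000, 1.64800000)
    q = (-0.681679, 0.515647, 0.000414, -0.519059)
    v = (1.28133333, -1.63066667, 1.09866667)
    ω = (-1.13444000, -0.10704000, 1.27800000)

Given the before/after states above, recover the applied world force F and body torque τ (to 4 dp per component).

Δv = v₁−v₀ = (-0.01866667, 0.06933333, -0.10133333)
F = m·Δv/dt = (-0.7000, 2.6000, -3.8000)
Δω = ω₁−ω₀ = (0.06556000, -0.00704000, -0.02200000)
τ = I·(Δω/dt) + ω₀×(Iω₀) = (0.1600, -0.0400, -0.0500)

F = (-0.7000, 2.6000, -3.8000)
τ = (0.1600, -0.0400, -0.0500)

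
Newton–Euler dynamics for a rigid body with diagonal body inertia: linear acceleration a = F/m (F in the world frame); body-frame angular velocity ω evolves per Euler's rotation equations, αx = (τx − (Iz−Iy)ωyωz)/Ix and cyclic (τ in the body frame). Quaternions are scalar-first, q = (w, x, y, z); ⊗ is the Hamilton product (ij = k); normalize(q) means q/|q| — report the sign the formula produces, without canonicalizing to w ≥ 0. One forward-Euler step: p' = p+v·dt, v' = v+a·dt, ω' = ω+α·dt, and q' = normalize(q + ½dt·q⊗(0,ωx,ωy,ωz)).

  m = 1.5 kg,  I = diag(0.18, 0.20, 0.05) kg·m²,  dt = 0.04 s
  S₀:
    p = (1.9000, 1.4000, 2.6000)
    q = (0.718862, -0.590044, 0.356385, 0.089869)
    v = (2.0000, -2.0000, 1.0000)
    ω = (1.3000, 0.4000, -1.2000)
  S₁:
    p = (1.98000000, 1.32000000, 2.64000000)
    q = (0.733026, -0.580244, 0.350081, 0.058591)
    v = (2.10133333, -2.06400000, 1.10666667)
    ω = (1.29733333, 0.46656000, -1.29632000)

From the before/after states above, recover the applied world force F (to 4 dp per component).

F = (3.8000, -2.4000, 4.0000)

velocity change Δv = (0.10133333, -0.06400000, 0.10666667)
m·(v₁−v₀)/dt = (3.8000, -2.4000, 4.0000)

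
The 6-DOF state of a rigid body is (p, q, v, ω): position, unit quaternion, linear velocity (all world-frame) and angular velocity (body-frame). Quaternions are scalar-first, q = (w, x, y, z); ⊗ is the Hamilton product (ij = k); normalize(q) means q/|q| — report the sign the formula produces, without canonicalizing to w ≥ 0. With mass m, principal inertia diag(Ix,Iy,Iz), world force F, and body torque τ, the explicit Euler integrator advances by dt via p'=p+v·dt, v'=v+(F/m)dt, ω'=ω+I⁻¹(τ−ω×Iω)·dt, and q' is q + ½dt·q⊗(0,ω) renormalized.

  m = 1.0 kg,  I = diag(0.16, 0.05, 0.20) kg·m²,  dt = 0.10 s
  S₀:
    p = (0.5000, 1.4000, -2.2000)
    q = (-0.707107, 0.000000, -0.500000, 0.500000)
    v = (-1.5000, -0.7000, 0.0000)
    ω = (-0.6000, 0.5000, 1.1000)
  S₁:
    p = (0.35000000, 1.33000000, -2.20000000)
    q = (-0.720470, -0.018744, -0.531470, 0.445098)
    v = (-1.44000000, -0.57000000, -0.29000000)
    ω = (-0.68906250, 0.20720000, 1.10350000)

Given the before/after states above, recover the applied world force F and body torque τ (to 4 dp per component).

Δω = ω₁−ω₀ = (-0.08906250, -0.29280000, 0.00350000)
gyro term ω₀×Iω₀ = (0.0825, 0.0264, 0.0330)
I·α + gyro = (-0.0600, -0.1200, 0.0400)
Δv = v₁−v₀ = (0.06000000, 0.13000000, -0.29000000)
F = m·Δv/dt = (0.6000, 1.3000, -2.9000)

F = (0.6000, 1.3000, -2.9000)
τ = (-0.0600, -0.1200, 0.0400)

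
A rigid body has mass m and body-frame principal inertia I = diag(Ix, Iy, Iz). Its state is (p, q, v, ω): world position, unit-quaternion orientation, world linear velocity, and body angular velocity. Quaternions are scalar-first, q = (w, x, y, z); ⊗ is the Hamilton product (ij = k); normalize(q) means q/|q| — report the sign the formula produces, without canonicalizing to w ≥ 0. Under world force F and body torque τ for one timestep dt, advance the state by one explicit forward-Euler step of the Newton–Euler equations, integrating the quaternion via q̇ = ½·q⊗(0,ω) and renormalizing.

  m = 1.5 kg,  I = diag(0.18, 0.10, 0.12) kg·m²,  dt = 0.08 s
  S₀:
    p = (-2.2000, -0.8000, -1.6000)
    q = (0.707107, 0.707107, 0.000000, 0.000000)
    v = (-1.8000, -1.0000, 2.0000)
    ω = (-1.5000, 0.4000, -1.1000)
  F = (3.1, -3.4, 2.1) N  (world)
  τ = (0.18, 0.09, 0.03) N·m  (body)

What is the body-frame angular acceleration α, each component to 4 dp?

α = (1.0489, -0.0900, -0.1500)

precession coupling ω×(Iω) = (-0.0088, 0.0990, 0.0480)
α = I⁻¹(τ − ω×Iω) = (1.0489, -0.0900, -0.1500)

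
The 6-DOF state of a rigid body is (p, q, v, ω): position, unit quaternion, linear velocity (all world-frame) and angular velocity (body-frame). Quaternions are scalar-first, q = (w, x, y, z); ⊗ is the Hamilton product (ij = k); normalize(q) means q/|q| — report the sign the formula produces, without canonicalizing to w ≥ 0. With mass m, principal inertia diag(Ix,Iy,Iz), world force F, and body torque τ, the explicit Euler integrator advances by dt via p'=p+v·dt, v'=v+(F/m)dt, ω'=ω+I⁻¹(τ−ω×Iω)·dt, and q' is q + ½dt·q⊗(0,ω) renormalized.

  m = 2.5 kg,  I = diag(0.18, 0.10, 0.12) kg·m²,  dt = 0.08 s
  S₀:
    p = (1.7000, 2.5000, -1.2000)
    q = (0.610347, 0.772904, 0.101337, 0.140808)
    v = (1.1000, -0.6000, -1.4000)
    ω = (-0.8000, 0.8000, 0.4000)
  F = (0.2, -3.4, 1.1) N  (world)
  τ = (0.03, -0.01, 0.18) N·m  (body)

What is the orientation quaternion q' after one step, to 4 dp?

q⊗(0,ω) = (0.4809304, -0.5603892, 0.0664696, 0.9435316)
q + ½dt·q⊗(0,ω), renormalized = (0.6289, 0.7496, 0.1039, 0.1783)

q' = (0.6289, 0.7496, 0.1039, 0.1783)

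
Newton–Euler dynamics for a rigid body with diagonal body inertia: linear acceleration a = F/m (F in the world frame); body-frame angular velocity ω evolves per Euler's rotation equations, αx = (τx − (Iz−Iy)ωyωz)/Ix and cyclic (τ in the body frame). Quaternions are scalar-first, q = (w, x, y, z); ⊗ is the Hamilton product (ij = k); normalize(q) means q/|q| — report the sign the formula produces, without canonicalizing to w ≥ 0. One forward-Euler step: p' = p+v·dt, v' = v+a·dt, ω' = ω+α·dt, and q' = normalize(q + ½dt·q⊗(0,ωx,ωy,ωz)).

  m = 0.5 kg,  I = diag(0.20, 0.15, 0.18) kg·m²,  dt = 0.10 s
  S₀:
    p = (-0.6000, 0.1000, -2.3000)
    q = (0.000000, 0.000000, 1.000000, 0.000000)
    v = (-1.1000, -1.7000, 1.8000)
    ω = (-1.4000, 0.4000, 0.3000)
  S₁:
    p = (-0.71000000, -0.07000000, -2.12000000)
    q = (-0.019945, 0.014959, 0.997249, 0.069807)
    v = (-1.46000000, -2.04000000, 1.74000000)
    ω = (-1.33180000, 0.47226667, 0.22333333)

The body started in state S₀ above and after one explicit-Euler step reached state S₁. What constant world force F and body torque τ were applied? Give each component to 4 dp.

Δω = ω₁−ω₀ = (0.06820000, 0.07226667, -0.07666667)
applied torque τ = (0.1400, 0.1000, -0.1100)
velocity change Δv = (-0.36000000, -0.34000000, -0.06000000)
applied force F = (-1.8000, -1.7000, -0.3000)

F = (-1.8000, -1.7000, -0.3000)
τ = (0.1400, 0.1000, -0.1100)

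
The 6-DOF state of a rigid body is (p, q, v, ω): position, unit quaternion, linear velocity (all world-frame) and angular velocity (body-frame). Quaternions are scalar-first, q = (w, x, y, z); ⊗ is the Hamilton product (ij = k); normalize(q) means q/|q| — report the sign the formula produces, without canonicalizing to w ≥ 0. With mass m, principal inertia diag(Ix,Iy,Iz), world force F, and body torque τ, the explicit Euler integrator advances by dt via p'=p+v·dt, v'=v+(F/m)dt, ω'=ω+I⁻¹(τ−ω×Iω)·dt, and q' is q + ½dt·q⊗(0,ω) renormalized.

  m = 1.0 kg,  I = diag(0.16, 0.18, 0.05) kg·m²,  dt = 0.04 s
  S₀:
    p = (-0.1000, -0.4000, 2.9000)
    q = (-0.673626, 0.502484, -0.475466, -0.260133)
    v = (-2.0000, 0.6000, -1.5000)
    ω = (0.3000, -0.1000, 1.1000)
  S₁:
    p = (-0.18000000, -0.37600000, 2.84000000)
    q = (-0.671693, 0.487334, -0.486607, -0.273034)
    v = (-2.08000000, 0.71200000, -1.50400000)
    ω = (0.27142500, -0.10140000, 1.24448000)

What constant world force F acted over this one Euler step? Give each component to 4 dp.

F = (-2.0000, 2.8000, -0.1000)

v₁ − v₀ = (-0.08000000, 0.11200000, -0.00400000)
applied force F = (-2.0000, 2.8000, -0.1000)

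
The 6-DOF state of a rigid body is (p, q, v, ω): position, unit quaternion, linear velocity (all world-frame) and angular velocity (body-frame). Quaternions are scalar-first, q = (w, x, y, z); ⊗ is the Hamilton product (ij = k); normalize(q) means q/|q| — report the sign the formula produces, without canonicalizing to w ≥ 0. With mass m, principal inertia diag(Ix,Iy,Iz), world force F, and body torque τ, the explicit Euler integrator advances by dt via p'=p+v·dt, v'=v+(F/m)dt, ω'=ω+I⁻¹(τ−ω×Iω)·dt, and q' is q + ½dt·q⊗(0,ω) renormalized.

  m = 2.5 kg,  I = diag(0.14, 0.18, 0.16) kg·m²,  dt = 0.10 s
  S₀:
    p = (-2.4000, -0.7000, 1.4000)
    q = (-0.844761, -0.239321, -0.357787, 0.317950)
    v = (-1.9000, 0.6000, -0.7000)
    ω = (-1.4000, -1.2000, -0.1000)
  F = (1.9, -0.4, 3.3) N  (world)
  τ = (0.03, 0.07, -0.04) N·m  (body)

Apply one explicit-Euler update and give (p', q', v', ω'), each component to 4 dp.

linear accel F/m = (0.7600, -0.1600, 1.3200)
p' = p + v·dt = (-2.5900, -0.6400, 1.3300)
v' = v + a·dt = (-1.8240, 0.5840, -0.5680)
gyro term ω×Iω = (-0.0024, -0.0028, 0.0672)
(τ − ω×Iω)/I = (0.2314, 0.4044, -0.6700)
ω' = ω + α·dt = (-1.3769, -1.1596, -0.1670)
Hamilton product q⊗(0,ω) = (-0.7325988, 1.5999841, 0.5446511, -0.1292405)
updated quaternion q' = (-0.8777, -0.1586, -0.3292, 0.3102)

p' = (-2.5900, -0.6400, 1.3300)
q' = (-0.8777, -0.1586, -0.3292, 0.3102)
v' = (-1.8240, 0.5840, -0.5680)
ω' = (-1.3769, -1.1596, -0.1670)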